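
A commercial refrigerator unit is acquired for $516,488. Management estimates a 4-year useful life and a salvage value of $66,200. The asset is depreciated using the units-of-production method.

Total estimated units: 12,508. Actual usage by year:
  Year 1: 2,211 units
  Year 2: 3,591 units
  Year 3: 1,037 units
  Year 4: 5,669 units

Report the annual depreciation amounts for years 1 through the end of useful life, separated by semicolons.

$79,596; $129,276; $37,332; $204,084

Depreciable base = $516,488 − $66,200 = $450,288.
Rate = $450,288 / 12,508 units = $36 per unit.
Year 1: 2,211 × $36 = $79,596. Book value $436,892.
Year 2: 3,591 × $36 = $129,276. Book value $307,616.
Year 3: 1,037 × $36 = $37,332. Book value $270,284.
Year 4: 5,669 × $36 = $204,084. Book value $66,200.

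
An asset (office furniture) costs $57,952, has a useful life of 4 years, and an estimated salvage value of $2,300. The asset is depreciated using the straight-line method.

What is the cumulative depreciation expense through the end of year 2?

$27,826

Depreciable base = $57,952 − $2,300 = $55,652.
Annual expense = $55,652 / 4 = $13,913.
End of year 1: book value $44,039.
End of year 2: book value $30,126.
Accumulated through year 2 = $57,952 − $30,126 = $27,826.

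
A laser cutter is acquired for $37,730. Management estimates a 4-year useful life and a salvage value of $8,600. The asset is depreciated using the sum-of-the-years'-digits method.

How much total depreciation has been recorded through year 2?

Depreciable base = $37,730 − $8,600 = $29,130.
Sum of the years' digits = 4+3+2+1 = 10.
Year 1: $29,130 × 4/10 = $11,652. Book value $26,078.
Year 2: $29,130 × 3/10 = $8,739. Book value $17,339.
Accumulated through year 2 = $37,730 − $17,339 = $20,391.

$20,391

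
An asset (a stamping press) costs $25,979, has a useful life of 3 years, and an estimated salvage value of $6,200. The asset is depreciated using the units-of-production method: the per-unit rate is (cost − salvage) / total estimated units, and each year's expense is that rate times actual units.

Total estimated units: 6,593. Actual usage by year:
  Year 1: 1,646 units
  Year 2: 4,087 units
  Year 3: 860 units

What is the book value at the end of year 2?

Depreciable base = $25,979 − $6,200 = $19,779.
Rate = $19,779 / 6,593 units = $3 per unit.
Year 1: 1,646 × $3 = $4,938. Book value $21,041.
Year 2: 4,087 × $3 = $12,261. Book value $8,780.

$8,780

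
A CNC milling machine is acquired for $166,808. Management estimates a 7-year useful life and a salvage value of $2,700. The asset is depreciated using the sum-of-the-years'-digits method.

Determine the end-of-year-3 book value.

Depreciable base = $166,808 − $2,700 = $164,108.
Sum of the years' digits = 7+6+5+4+3+2+1 = 28.
Year 1: $164,108 × 7/28 = $41,027. Book value $125,781.
Year 2: $164,108 × 6/28 = $35,166. Book value $90,615.
Year 3: $164,108 × 5/28 = $29,305. Book value $61,310.

$61,310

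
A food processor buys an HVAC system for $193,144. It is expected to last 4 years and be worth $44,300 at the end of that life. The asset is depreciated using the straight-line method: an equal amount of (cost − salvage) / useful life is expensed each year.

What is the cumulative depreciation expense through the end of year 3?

Depreciable base = $193,144 − $44,300 = $148,844.
Annual expense = $148,844 / 4 = $37,211.
End of year 1: book value $155,933.
End of year 2: book value $118,722.
End of year 3: book value $81,511.
Accumulated through year 3 = $193,144 − $81,511 = $111,633.

$111,633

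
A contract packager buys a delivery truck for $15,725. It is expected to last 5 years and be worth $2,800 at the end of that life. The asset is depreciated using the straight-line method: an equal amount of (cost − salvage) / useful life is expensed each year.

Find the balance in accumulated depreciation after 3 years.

$7,755

Depreciable base = $15,725 − $2,800 = $12,925.
Annual expense = $12,925 / 5 = $2,585.
End of year 1: book value $13,140.
End of year 2: book value $10,555.
End of year 3: book value $7,970.
Accumulated through year 3 = $15,725 − $7,970 = $7,755.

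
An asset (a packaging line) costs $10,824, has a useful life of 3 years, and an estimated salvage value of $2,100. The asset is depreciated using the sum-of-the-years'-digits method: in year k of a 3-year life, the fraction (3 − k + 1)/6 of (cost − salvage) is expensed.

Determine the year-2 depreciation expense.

Depreciable base = $10,824 − $2,100 = $8,724.
Sum of the years' digits = 3+2+1 = 6.
Year 1: $8,724 × 3/6 = $4,362. Book value $6,462.
Year 2: $8,724 × 2/6 = $2,908. Book value $3,554.

$2,908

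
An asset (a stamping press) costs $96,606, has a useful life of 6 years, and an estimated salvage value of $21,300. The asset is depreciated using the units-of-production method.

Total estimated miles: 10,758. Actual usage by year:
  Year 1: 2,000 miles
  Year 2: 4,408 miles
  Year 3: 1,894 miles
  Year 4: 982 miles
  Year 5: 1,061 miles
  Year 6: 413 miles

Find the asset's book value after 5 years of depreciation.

Depreciable base = $96,606 − $21,300 = $75,306.
Rate = $75,306 / 10,758 miles = $7 per mile.
Year 1: 2,000 × $7 = $14,000. Book value $82,606.
Year 2: 4,408 × $7 = $30,856. Book value $51,750.
Year 3: 1,894 × $7 = $13,258. Book value $38,492.
Year 4: 982 × $7 = $6,874. Book value $31,618.
Year 5: 1,061 × $7 = $7,427. Book value $24,191.

$24,191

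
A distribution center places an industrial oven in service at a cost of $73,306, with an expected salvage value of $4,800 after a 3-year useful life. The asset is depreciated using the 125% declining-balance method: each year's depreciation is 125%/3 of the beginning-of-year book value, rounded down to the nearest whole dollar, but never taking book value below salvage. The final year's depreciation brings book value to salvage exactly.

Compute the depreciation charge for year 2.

Depreciable base = $73,306 − $4,800 = $68,506.
Year 1: ⌊$73,306 × 125%/3⌋ = $30,544. Book value $42,762.
Year 2: ⌊$42,762 × 125%/3⌋ = $17,817. Book value $24,945.

$17,817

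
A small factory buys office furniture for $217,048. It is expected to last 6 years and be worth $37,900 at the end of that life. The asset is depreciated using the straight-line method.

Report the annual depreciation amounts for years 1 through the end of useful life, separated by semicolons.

Depreciable base = $217,048 − $37,900 = $179,148.
Annual expense = $179,148 / 6 = $29,858.
End of year 1: book value $187,190.
End of year 2: book value $157,332.
End of year 3: book value $127,474.
End of year 4: book value $97,616.
End of year 5: book value $67,758.
End of year 6: book value $37,900.

$29,858; $29,858; $29,858; $29,858; $29,858; $29,858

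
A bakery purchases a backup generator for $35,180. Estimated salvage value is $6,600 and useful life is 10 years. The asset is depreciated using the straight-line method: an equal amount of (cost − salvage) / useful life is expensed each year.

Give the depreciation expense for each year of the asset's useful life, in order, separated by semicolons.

$2,858; $2,858; $2,858; $2,858; $2,858; $2,858; $2,858; $2,858; $2,858; $2,858

Depreciable base = $35,180 − $6,600 = $28,580.
Annual expense = $28,580 / 10 = $2,858.
End of year 1: book value $32,322.
End of year 2: book value $29,464.
End of year 3: book value $26,606.
End of year 4: book value $23,748.
End of year 5: book value $20,890.
End of year 6: book value $18,032.
End of year 7: book value $15,174.
End of year 8: book value $12,316.
End of year 9: book value $9,458.
End of year 10: book value $6,600.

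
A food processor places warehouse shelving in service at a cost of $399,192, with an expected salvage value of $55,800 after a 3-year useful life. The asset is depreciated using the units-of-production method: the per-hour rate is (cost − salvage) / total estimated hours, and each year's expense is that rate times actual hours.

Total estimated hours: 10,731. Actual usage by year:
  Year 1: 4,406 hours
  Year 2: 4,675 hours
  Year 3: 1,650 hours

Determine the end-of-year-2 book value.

$108,600

Depreciable base = $399,192 − $55,800 = $343,392.
Rate = $343,392 / 10,731 hours = $32 per hour.
Year 1: 4,406 × $32 = $140,992. Book value $258,200.
Year 2: 4,675 × $32 = $149,600. Book value $108,600.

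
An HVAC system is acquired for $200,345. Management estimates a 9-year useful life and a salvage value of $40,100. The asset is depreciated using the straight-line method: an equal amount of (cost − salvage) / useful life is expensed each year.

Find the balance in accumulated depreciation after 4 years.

Depreciable base = $200,345 − $40,100 = $160,245.
Annual expense = $160,245 / 9 = $17,805.
End of year 1: book value $182,540.
End of year 2: book value $164,735.
End of year 3: book value $146,930.
End of year 4: book value $129,125.
Accumulated through year 4 = $200,345 − $129,125 = $71,220.

$71,220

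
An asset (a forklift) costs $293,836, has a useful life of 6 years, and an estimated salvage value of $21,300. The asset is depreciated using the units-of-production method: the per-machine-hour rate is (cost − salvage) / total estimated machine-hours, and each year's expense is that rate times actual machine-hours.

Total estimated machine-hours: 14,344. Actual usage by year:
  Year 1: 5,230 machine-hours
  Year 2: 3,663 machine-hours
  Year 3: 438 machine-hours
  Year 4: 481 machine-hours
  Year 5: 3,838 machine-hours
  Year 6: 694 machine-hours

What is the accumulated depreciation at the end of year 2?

$168,967

Depreciable base = $293,836 − $21,300 = $272,536.
Rate = $272,536 / 14,344 machine-hours = $19 per machine-hour.
Year 1: 5,230 × $19 = $99,370. Book value $194,466.
Year 2: 3,663 × $19 = $69,597. Book value $124,869.
Accumulated through year 2 = $293,836 − $124,869 = $168,967.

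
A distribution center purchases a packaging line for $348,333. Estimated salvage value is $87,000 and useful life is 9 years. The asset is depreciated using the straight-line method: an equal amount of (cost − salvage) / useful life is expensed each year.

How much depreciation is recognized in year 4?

$29,037

Depreciable base = $348,333 − $87,000 = $261,333.
Annual expense = $261,333 / 9 = $29,037.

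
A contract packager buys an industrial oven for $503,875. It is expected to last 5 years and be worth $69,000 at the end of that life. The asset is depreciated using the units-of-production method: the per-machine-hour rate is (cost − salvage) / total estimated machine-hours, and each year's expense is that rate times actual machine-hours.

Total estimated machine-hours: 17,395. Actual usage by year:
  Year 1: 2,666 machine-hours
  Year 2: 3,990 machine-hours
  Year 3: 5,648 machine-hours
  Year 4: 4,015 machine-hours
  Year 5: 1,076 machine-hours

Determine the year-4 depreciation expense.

Depreciable base = $503,875 − $69,000 = $434,875.
Rate = $434,875 / 17,395 machine-hours = $25 per machine-hour.
Year 1: 2,666 × $25 = $66,650. Book value $437,225.
Year 2: 3,990 × $25 = $99,750. Book value $337,475.
Year 3: 5,648 × $25 = $141,200. Book value $196,275.
Year 4: 4,015 × $25 = $100,375. Book value $95,900.

$100,375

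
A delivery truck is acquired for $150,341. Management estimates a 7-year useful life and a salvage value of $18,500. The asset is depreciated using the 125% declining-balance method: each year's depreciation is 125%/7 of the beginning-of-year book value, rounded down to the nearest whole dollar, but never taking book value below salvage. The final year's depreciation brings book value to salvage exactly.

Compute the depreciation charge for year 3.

Depreciable base = $150,341 − $18,500 = $131,841.
Year 1: ⌊$150,341 × 125%/7⌋ = $26,846. Book value $123,495.
Year 2: ⌊$123,495 × 125%/7⌋ = $22,052. Book value $101,443.
Year 3: ⌊$101,443 × 125%/7⌋ = $18,114. Book value $83,329.

$18,114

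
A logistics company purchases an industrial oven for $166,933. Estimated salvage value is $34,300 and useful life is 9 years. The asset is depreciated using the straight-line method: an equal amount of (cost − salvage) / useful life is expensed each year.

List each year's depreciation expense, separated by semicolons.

$14,737; $14,737; $14,737; $14,737; $14,737; $14,737; $14,737; $14,737; $14,737

Depreciable base = $166,933 − $34,300 = $132,633.
Annual expense = $132,633 / 9 = $14,737.
End of year 1: book value $152,196.
End of year 2: book value $137,459.
End of year 3: book value $122,722.
End of year 4: book value $107,985.
End of year 5: book value $93,248.
End of year 6: book value $78,511.
End of year 7: book value $63,774.
End of year 8: book value $49,037.
End of year 9: book value $34,300.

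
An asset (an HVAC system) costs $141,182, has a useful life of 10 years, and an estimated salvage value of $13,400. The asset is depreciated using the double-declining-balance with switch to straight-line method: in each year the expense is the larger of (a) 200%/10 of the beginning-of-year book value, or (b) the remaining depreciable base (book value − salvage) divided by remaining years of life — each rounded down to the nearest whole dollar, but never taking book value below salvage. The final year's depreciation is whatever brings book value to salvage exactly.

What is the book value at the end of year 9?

$18,544

Depreciable base = $141,182 − $13,400 = $127,782.
Year 1: DB = ⌊$141,182 × 200%/10⌋ = $28,236; SL = ⌊$127,782/10⌋ = $12,778 → take DB $28,236. Book value $112,946.
Year 2: DB = ⌊$112,946 × 200%/10⌋ = $22,589; SL = ⌊$99,546/9⌋ = $11,060 → take DB $22,589. Book value $90,357.
Year 3: DB = ⌊$90,357 × 200%/10⌋ = $18,071; SL = ⌊$76,957/8⌋ = $9,619 → take DB $18,071. Book value $72,286.
Year 4: DB = ⌊$72,286 × 200%/10⌋ = $14,457; SL = ⌊$58,886/7⌋ = $8,412 → take DB $14,457. Book value $57,829.
Year 5: DB = ⌊$57,829 × 200%/10⌋ = $11,565; SL = ⌊$44,429/6⌋ = $7,404 → take DB $11,565. Book value $46,264.
Year 6: DB = ⌊$46,264 × 200%/10⌋ = $9,252; SL = ⌊$32,864/5⌋ = $6,572 → take DB $9,252. Book value $37,012.
Year 7: DB = ⌊$37,012 × 200%/10⌋ = $7,402; SL = ⌊$23,612/4⌋ = $5,903 → take DB $7,402. Book value $29,610.
Year 8: DB = ⌊$29,610 × 200%/10⌋ = $5,922; SL = ⌊$16,210/3⌋ = $5,403 → take DB $5,922. Book value $23,688.
Year 9: DB = ⌊$23,688 × 200%/10⌋ = $4,737; SL = ⌊$10,288/2⌋ = $5,144 → take SL $5,144. Book value $18,544.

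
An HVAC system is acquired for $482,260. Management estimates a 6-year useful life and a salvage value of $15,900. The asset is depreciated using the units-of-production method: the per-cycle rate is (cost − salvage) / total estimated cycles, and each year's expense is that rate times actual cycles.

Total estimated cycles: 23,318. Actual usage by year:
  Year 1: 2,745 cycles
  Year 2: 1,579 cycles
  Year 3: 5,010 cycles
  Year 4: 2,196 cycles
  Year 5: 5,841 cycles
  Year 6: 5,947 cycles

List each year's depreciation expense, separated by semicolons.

$54,900; $31,580; $100,200; $43,920; $116,820; $118,940

Depreciable base = $482,260 − $15,900 = $466,360.
Rate = $466,360 / 23,318 cycles = $20 per cycle.
Year 1: 2,745 × $20 = $54,900. Book value $427,360.
Year 2: 1,579 × $20 = $31,580. Book value $395,780.
Year 3: 5,010 × $20 = $100,200. Book value $295,580.
Year 4: 2,196 × $20 = $43,920. Book value $251,660.
Year 5: 5,841 × $20 = $116,820. Book value $134,840.
Year 6: 5,947 × $20 = $118,940. Book value $15,900.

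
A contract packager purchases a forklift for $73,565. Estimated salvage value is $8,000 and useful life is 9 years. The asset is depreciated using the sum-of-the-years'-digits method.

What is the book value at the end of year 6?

$16,742

Depreciable base = $73,565 − $8,000 = $65,565.
Sum of the years' digits = 9+8+7+6+5+4+3+2+1 = 45.
Year 1: $65,565 × 9/45 = $13,113. Book value $60,452.
Year 2: $65,565 × 8/45 = $11,656. Book value $48,796.
Year 3: $65,565 × 7/45 = $10,199. Book value $38,597.
Year 4: $65,565 × 6/45 = $8,742. Book value $29,855.
Year 5: $65,565 × 5/45 = $7,285. Book value $22,570.
Year 6: $65,565 × 4/45 = $5,828. Book value $16,742.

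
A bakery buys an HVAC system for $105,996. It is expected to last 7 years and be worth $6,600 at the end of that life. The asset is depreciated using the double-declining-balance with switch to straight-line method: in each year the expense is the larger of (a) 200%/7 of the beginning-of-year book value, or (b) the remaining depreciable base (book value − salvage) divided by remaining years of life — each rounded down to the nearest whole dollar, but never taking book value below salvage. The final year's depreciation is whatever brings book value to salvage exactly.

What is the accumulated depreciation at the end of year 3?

$67,367

Depreciable base = $105,996 − $6,600 = $99,396.
Year 1: DB = ⌊$105,996 × 200%/7⌋ = $30,284; SL = ⌊$99,396/7⌋ = $14,199 → take DB $30,284. Book value $75,712.
Year 2: DB = ⌊$75,712 × 200%/7⌋ = $21,632; SL = ⌊$69,112/6⌋ = $11,518 → take DB $21,632. Book value $54,080.
Year 3: DB = ⌊$54,080 × 200%/7⌋ = $15,451; SL = ⌊$47,480/5⌋ = $9,496 → take DB $15,451. Book value $38,629.
Accumulated through year 3 = $105,996 − $38,629 = $67,367.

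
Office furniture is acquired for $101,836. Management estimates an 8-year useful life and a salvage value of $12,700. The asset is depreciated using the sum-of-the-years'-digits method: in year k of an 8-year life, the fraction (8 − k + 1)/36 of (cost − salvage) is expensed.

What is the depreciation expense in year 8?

Depreciable base = $101,836 − $12,700 = $89,136.
Sum of the years' digits = 8+7+6+5+4+3+2+1 = 36.
Year 1: $89,136 × 8/36 = $19,808. Book value $82,028.
Year 2: $89,136 × 7/36 = $17,332. Book value $64,696.
Year 3: $89,136 × 6/36 = $14,856. Book value $49,840.
Year 4: $89,136 × 5/36 = $12,380. Book value $37,460.
Year 5: $89,136 × 4/36 = $9,904. Book value $27,556.
Year 6: $89,136 × 3/36 = $7,428. Book value $20,128.
Year 7: $89,136 × 2/36 = $4,952. Book value $15,176.
Year 8: $89,136 × 1/36 = $2,476. Book value $12,700.

$2,476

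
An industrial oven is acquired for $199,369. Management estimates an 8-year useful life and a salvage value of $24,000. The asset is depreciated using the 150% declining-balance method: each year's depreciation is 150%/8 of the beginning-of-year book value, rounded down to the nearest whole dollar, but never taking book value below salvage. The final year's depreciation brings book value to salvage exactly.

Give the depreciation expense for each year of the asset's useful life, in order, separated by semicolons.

$37,381; $30,372; $24,678; $20,050; $16,291; $13,236; $10,755; $22,606

Depreciable base = $199,369 − $24,000 = $175,369.
Year 1: ⌊$199,369 × 150%/8⌋ = $37,381. Book value $161,988.
Year 2: ⌊$161,988 × 150%/8⌋ = $30,372. Book value $131,616.
Year 3: ⌊$131,616 × 150%/8⌋ = $24,678. Book value $106,938.
Year 4: ⌊$106,938 × 150%/8⌋ = $20,050. Book value $86,888.
Year 5: ⌊$86,888 × 150%/8⌋ = $16,291. Book value $70,597.
Year 6: ⌊$70,597 × 150%/8⌋ = $13,236. Book value $57,361.
Year 7: ⌊$57,361 × 150%/8⌋ = $10,755. Book value $46,606.
Year 8 (final): $46,606 − $24,000 = $22,606. Book value $24,000.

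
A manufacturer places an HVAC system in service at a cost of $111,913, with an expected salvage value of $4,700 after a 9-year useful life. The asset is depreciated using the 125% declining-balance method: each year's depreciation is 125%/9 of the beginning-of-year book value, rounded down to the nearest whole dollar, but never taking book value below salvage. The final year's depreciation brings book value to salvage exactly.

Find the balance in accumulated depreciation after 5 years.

Depreciable base = $111,913 − $4,700 = $107,213.
Year 1: ⌊$111,913 × 125%/9⌋ = $15,543. Book value $96,370.
Year 2: ⌊$96,370 × 125%/9⌋ = $13,384. Book value $82,986.
Year 3: ⌊$82,986 × 125%/9⌋ = $11,525. Book value $71,461.
Year 4: ⌊$71,461 × 125%/9⌋ = $9,925. Book value $61,536.
Year 5: ⌊$61,536 × 125%/9⌋ = $8,546. Book value $52,990.
Accumulated through year 5 = $111,913 − $52,990 = $58,923.

$58,923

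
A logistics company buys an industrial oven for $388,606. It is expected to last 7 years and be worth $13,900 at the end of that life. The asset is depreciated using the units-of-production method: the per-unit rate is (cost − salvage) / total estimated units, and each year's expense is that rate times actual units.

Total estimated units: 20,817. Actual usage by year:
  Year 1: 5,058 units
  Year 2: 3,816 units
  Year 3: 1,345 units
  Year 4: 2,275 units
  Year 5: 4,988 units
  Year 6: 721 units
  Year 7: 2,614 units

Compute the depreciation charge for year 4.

Depreciable base = $388,606 − $13,900 = $374,706.
Rate = $374,706 / 20,817 units = $18 per unit.
Year 1: 5,058 × $18 = $91,044. Book value $297,562.
Year 2: 3,816 × $18 = $68,688. Book value $228,874.
Year 3: 1,345 × $18 = $24,210. Book value $204,664.
Year 4: 2,275 × $18 = $40,950. Book value $163,714.

$40,950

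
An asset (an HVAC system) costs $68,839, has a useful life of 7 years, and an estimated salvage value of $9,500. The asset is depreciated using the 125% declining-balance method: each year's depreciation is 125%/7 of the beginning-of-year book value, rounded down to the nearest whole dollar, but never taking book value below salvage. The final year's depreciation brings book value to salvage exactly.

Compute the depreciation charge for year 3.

$8,294

Depreciable base = $68,839 − $9,500 = $59,339.
Year 1: ⌊$68,839 × 125%/7⌋ = $12,292. Book value $56,547.
Year 2: ⌊$56,547 × 125%/7⌋ = $10,097. Book value $46,450.
Year 3: ⌊$46,450 × 125%/7⌋ = $8,294. Book value $38,156.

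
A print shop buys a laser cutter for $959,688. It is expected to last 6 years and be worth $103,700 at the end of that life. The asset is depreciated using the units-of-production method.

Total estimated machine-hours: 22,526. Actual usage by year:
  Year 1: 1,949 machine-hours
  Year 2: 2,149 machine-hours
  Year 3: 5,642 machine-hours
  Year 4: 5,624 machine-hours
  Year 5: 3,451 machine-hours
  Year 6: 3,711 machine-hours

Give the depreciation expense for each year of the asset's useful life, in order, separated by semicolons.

Depreciable base = $959,688 − $103,700 = $855,988.
Rate = $855,988 / 22,526 machine-hours = $38 per machine-hour.
Year 1: 1,949 × $38 = $74,062. Book value $885,626.
Year 2: 2,149 × $38 = $81,662. Book value $803,964.
Year 3: 5,642 × $38 = $214,396. Book value $589,568.
Year 4: 5,624 × $38 = $213,712. Book value $375,856.
Year 5: 3,451 × $38 = $131,138. Book value $244,718.
Year 6: 3,711 × $38 = $141,018. Book value $103,700.

$74,062; $81,662; $214,396; $213,712; $131,138; $141,018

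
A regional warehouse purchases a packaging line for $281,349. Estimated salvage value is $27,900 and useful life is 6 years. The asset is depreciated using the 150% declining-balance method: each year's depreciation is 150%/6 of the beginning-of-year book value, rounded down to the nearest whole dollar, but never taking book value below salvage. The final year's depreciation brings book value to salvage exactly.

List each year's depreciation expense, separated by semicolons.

$70,337; $52,753; $39,564; $29,673; $22,255; $38,867

Depreciable base = $281,349 − $27,900 = $253,449.
Year 1: ⌊$281,349 × 150%/6⌋ = $70,337. Book value $211,012.
Year 2: ⌊$211,012 × 150%/6⌋ = $52,753. Book value $158,259.
Year 3: ⌊$158,259 × 150%/6⌋ = $39,564. Book value $118,695.
Year 4: ⌊$118,695 × 150%/6⌋ = $29,673. Book value $89,022.
Year 5: ⌊$89,022 × 150%/6⌋ = $22,255. Book value $66,767.
Year 6 (final): $66,767 − $27,900 = $38,867. Book value $27,900.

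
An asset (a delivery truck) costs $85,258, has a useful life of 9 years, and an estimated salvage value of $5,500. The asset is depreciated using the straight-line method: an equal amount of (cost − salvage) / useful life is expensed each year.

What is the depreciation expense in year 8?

$8,862

Depreciable base = $85,258 − $5,500 = $79,758.
Annual expense = $79,758 / 9 = $8,862.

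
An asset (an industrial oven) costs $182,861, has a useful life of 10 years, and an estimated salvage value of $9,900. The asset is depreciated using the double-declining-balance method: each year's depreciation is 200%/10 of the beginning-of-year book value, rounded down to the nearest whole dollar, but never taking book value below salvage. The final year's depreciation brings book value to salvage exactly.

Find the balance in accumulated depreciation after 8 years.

Depreciable base = $182,861 − $9,900 = $172,961.
Year 1: ⌊$182,861 × 200%/10⌋ = $36,572. Book value $146,289.
Year 2: ⌊$146,289 × 200%/10⌋ = $29,257. Book value $117,032.
Year 3: ⌊$117,032 × 200%/10⌋ = $23,406. Book value $93,626.
Year 4: ⌊$93,626 × 200%/10⌋ = $18,725. Book value $74,901.
Year 5: ⌊$74,901 × 200%/10⌋ = $14,980. Book value $59,921.
Year 6: ⌊$59,921 × 200%/10⌋ = $11,984. Book value $47,937.
Year 7: ⌊$47,937 × 200%/10⌋ = $9,587. Book value $38,350.
Year 8: ⌊$38,350 × 200%/10⌋ = $7,670. Book value $30,680.
Accumulated through year 8 = $182,861 − $30,680 = $152,181.

$152,181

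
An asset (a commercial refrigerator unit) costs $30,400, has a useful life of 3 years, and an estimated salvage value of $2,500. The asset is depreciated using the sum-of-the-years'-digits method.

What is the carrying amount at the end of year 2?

$7,150

Depreciable base = $30,400 − $2,500 = $27,900.
Sum of the years' digits = 3+2+1 = 6.
Year 1: $27,900 × 3/6 = $13,950. Book value $16,450.
Year 2: $27,900 × 2/6 = $9,300. Book value $7,150.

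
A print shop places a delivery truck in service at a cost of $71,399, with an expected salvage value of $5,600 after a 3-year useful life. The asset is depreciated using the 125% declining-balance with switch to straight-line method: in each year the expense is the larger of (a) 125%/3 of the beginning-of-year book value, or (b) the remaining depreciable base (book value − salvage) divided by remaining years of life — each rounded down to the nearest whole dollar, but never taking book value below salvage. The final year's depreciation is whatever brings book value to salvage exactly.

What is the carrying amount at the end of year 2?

Depreciable base = $71,399 − $5,600 = $65,799.
Year 1: DB = ⌊$71,399 × 125%/3⌋ = $29,749; SL = ⌊$65,799/3⌋ = $21,933 → take DB $29,749. Book value $41,650.
Year 2: DB = ⌊$41,650 × 125%/3⌋ = $17,354; SL = ⌊$36,050/2⌋ = $18,025 → take SL $18,025. Book value $23,625.

$23,625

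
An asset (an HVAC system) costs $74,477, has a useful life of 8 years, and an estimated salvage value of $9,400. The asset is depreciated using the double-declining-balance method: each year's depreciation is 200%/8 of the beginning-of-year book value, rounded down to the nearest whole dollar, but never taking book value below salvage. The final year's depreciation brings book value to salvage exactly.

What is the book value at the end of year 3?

Depreciable base = $74,477 − $9,400 = $65,077.
Year 1: ⌊$74,477 × 200%/8⌋ = $18,619. Book value $55,858.
Year 2: ⌊$55,858 × 200%/8⌋ = $13,964. Book value $41,894.
Year 3: ⌊$41,894 × 200%/8⌋ = $10,473. Book value $31,421.

$31,421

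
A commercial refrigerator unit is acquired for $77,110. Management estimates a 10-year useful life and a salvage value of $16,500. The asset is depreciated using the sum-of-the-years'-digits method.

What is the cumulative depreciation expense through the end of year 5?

Depreciable base = $77,110 − $16,500 = $60,610.
Sum of the years' digits = 10+9+8+7+6+5+4+3+2+1 = 55.
Year 1: $60,610 × 10/55 = $11,020. Book value $66,090.
Year 2: $60,610 × 9/55 = $9,918. Book value $56,172.
Year 3: $60,610 × 8/55 = $8,816. Book value $47,356.
Year 4: $60,610 × 7/55 = $7,714. Book value $39,642.
Year 5: $60,610 × 6/55 = $6,612. Book value $33,030.
Accumulated through year 5 = $77,110 − $33,030 = $44,080.

$44,080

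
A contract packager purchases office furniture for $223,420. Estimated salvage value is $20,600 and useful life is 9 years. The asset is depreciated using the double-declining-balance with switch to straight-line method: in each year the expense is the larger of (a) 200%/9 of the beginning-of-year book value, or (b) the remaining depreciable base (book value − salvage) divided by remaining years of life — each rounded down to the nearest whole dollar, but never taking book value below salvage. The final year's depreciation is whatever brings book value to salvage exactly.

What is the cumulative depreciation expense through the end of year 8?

$193,884

Depreciable base = $223,420 − $20,600 = $202,820.
Year 1: DB = ⌊$223,420 × 200%/9⌋ = $49,648; SL = ⌊$202,820/9⌋ = $22,535 → take DB $49,648. Book value $173,772.
Year 2: DB = ⌊$173,772 × 200%/9⌋ = $38,616; SL = ⌊$153,172/8⌋ = $19,146 → take DB $38,616. Book value $135,156.
Year 3: DB = ⌊$135,156 × 200%/9⌋ = $30,034; SL = ⌊$114,556/7⌋ = $16,365 → take DB $30,034. Book value $105,122.
Year 4: DB = ⌊$105,122 × 200%/9⌋ = $23,360; SL = ⌊$84,522/6⌋ = $14,087 → take DB $23,360. Book value $81,762.
Year 5: DB = ⌊$81,762 × 200%/9⌋ = $18,169; SL = ⌊$61,162/5⌋ = $12,232 → take DB $18,169. Book value $63,593.
Year 6: DB = ⌊$63,593 × 200%/9⌋ = $14,131; SL = ⌊$42,993/4⌋ = $10,748 → take DB $14,131. Book value $49,462.
Year 7: DB = ⌊$49,462 × 200%/9⌋ = $10,991; SL = ⌊$28,862/3⌋ = $9,620 → take DB $10,991. Book value $38,471.
Year 8: DB = ⌊$38,471 × 200%/9⌋ = $8,549; SL = ⌊$17,871/2⌋ = $8,935 → take SL $8,935. Book value $29,536.
Accumulated through year 8 = $223,420 − $29,536 = $193,884.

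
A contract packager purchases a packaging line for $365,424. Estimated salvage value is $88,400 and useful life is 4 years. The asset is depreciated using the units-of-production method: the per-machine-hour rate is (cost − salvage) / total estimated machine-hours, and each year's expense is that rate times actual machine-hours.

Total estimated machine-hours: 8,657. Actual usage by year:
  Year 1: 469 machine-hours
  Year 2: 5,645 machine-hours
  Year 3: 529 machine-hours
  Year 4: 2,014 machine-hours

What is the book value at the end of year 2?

Depreciable base = $365,424 − $88,400 = $277,024.
Rate = $277,024 / 8,657 machine-hours = $32 per machine-hour.
Year 1: 469 × $32 = $15,008. Book value $350,416.
Year 2: 5,645 × $32 = $180,640. Book value $169,776.

$169,776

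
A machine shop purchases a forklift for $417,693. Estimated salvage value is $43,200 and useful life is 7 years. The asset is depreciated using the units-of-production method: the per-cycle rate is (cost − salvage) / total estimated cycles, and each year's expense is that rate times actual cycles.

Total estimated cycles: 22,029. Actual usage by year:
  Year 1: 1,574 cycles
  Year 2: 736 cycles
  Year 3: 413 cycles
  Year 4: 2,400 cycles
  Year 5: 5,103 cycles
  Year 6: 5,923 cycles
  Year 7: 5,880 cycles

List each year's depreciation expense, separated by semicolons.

$26,758; $12,512; $7,021; $40,800; $86,751; $100,691; $99,960

Depreciable base = $417,693 − $43,200 = $374,493.
Rate = $374,493 / 22,029 cycles = $17 per cycle.
Year 1: 1,574 × $17 = $26,758. Book value $390,935.
Year 2: 736 × $17 = $12,512. Book value $378,423.
Year 3: 413 × $17 = $7,021. Book value $371,402.
Year 4: 2,400 × $17 = $40,800. Book value $330,602.
Year 5: 5,103 × $17 = $86,751. Book value $243,851.
Year 6: 5,923 × $17 = $100,691. Book value $143,160.
Year 7: 5,880 × $17 = $99,960. Book value $43,200.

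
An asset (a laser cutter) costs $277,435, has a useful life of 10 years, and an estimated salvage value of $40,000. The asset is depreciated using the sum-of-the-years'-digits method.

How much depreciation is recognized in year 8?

Depreciable base = $277,435 − $40,000 = $237,435.
Sum of the years' digits = 10+9+8+7+6+5+4+3+2+1 = 55.
Year 1: $237,435 × 10/55 = $43,170. Book value $234,265.
Year 2: $237,435 × 9/55 = $38,853. Book value $195,412.
Year 3: $237,435 × 8/55 = $34,536. Book value $160,876.
Year 4: $237,435 × 7/55 = $30,219. Book value $130,657.
Year 5: $237,435 × 6/55 = $25,902. Book value $104,755.
Year 6: $237,435 × 5/55 = $21,585. Book value $83,170.
Year 7: $237,435 × 4/55 = $17,268. Book value $65,902.
Year 8: $237,435 × 3/55 = $12,951. Book value $52,951.

$12,951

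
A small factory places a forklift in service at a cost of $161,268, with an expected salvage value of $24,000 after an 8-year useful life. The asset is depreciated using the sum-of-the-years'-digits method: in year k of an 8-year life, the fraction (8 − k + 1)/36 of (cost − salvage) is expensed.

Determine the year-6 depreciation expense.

Depreciable base = $161,268 − $24,000 = $137,268.
Sum of the years' digits = 8+7+6+5+4+3+2+1 = 36.
Year 1: $137,268 × 8/36 = $30,504. Book value $130,764.
Year 2: $137,268 × 7/36 = $26,691. Book value $104,073.
Year 3: $137,268 × 6/36 = $22,878. Book value $81,195.
Year 4: $137,268 × 5/36 = $19,065. Book value $62,130.
Year 5: $137,268 × 4/36 = $15,252. Book value $46,878.
Year 6: $137,268 × 3/36 = $11,439. Book value $35,439.

$11,439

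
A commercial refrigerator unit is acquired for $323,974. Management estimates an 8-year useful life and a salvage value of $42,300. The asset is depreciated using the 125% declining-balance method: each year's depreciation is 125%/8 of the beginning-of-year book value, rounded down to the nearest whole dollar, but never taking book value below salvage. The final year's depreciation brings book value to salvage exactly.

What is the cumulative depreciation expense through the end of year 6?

Depreciable base = $323,974 − $42,300 = $281,674.
Year 1: ⌊$323,974 × 125%/8⌋ = $50,620. Book value $273,354.
Year 2: ⌊$273,354 × 125%/8⌋ = $42,711. Book value $230,643.
Year 3: ⌊$230,643 × 125%/8⌋ = $36,037. Book value $194,606.
Year 4: ⌊$194,606 × 125%/8⌋ = $30,407. Book value $164,199.
Year 5: ⌊$164,199 × 125%/8⌋ = $25,656. Book value $138,543.
Year 6: ⌊$138,543 × 125%/8⌋ = $21,647. Book value $116,896.
Accumulated through year 6 = $323,974 − $116,896 = $207,078.

$207,078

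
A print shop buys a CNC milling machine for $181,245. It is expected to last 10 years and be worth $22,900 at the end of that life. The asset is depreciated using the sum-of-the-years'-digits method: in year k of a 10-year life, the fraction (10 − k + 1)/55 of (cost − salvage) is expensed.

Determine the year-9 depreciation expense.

Depreciable base = $181,245 − $22,900 = $158,345.
Sum of the years' digits = 10+9+8+7+6+5+4+3+2+1 = 55.
Year 1: $158,345 × 10/55 = $28,790. Book value $152,455.
Year 2: $158,345 × 9/55 = $25,911. Book value $126,544.
Year 3: $158,345 × 8/55 = $23,032. Book value $103,512.
Year 4: $158,345 × 7/55 = $20,153. Book value $83,359.
Year 5: $158,345 × 6/55 = $17,274. Book value $66,085.
Year 6: $158,345 × 5/55 = $14,395. Book value $51,690.
Year 7: $158,345 × 4/55 = $11,516. Book value $40,174.
Year 8: $158,345 × 3/55 = $8,637. Book value $31,537.
Year 9: $158,345 × 2/55 = $5,758. Book value $25,779.

$5,758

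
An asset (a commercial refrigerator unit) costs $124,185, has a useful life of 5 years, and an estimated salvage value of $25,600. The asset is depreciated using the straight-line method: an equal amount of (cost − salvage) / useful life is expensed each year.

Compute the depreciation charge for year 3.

$19,717

Depreciable base = $124,185 − $25,600 = $98,585.
Annual expense = $98,585 / 5 = $19,717.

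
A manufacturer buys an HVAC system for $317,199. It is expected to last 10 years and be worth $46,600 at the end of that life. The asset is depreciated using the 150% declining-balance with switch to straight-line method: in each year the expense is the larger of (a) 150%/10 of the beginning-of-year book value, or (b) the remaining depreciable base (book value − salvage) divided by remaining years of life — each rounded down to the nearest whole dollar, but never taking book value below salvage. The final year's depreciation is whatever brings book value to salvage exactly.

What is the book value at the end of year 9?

$64,859

Depreciable base = $317,199 − $46,600 = $270,599.
Year 1: DB = ⌊$317,199 × 150%/10⌋ = $47,579; SL = ⌊$270,599/10⌋ = $27,059 → take DB $47,579. Book value $269,620.
Year 2: DB = ⌊$269,620 × 150%/10⌋ = $40,443; SL = ⌊$223,020/9⌋ = $24,780 → take DB $40,443. Book value $229,177.
Year 3: DB = ⌊$229,177 × 150%/10⌋ = $34,376; SL = ⌊$182,577/8⌋ = $22,822 → take DB $34,376. Book value $194,801.
Year 4: DB = ⌊$194,801 × 150%/10⌋ = $29,220; SL = ⌊$148,201/7⌋ = $21,171 → take DB $29,220. Book value $165,581.
Year 5: DB = ⌊$165,581 × 150%/10⌋ = $24,837; SL = ⌊$118,981/6⌋ = $19,830 → take DB $24,837. Book value $140,744.
Year 6: DB = ⌊$140,744 × 150%/10⌋ = $21,111; SL = ⌊$94,144/5⌋ = $18,828 → take DB $21,111. Book value $119,633.
Year 7: DB = ⌊$119,633 × 150%/10⌋ = $17,944; SL = ⌊$73,033/4⌋ = $18,258 → take SL $18,258. Book value $101,375.
Year 8: DB = ⌊$101,375 × 150%/10⌋ = $15,206; SL = ⌊$54,775/3⌋ = $18,258 → take SL $18,258. Book value $83,117.
Year 9: DB = ⌊$83,117 × 150%/10⌋ = $12,467; SL = ⌊$36,517/2⌋ = $18,258 → take SL $18,258. Book value $64,859.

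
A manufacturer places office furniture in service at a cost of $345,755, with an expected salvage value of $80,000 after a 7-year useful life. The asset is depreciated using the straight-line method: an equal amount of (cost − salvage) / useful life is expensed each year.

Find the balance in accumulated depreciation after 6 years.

$227,790

Depreciable base = $345,755 − $80,000 = $265,755.
Annual expense = $265,755 / 7 = $37,965.
End of year 1: book value $307,790.
End of year 2: book value $269,825.
End of year 3: book value $231,860.
End of year 4: book value $193,895.
End of year 5: book value $155,930.
End of year 6: book value $117,965.
Accumulated through year 6 = $345,755 − $117,965 = $227,790.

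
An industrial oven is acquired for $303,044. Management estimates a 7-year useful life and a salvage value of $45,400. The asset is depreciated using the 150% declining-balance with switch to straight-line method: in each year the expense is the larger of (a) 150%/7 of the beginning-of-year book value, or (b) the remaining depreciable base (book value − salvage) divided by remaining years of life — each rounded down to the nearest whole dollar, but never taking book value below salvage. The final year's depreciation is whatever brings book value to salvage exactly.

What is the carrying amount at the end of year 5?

Depreciable base = $303,044 − $45,400 = $257,644.
Year 1: DB = ⌊$303,044 × 150%/7⌋ = $64,938; SL = ⌊$257,644/7⌋ = $36,806 → take DB $64,938. Book value $238,106.
Year 2: DB = ⌊$238,106 × 150%/7⌋ = $51,022; SL = ⌊$192,706/6⌋ = $32,117 → take DB $51,022. Book value $187,084.
Year 3: DB = ⌊$187,084 × 150%/7⌋ = $40,089; SL = ⌊$141,684/5⌋ = $28,336 → take DB $40,089. Book value $146,995.
Year 4: DB = ⌊$146,995 × 150%/7⌋ = $31,498; SL = ⌊$101,595/4⌋ = $25,398 → take DB $31,498. Book value $115,497.
Year 5: DB = ⌊$115,497 × 150%/7⌋ = $24,749; SL = ⌊$70,097/3⌋ = $23,365 → take DB $24,749. Book value $90,748.

$90,748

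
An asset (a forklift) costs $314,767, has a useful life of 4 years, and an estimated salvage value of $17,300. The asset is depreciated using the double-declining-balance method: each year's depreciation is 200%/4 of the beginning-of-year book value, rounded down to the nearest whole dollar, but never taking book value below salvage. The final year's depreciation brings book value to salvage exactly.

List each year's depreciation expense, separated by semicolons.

Depreciable base = $314,767 − $17,300 = $297,467.
Year 1: ⌊$314,767 × 200%/4⌋ = $157,383. Book value $157,384.
Year 2: ⌊$157,384 × 200%/4⌋ = $78,692. Book value $78,692.
Year 3: ⌊$78,692 × 200%/4⌋ = $39,346. Book value $39,346.
Year 4 (final): $39,346 − $17,300 = $22,046. Book value $17,300.

$157,383; $78,692; $39,346; $22,046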